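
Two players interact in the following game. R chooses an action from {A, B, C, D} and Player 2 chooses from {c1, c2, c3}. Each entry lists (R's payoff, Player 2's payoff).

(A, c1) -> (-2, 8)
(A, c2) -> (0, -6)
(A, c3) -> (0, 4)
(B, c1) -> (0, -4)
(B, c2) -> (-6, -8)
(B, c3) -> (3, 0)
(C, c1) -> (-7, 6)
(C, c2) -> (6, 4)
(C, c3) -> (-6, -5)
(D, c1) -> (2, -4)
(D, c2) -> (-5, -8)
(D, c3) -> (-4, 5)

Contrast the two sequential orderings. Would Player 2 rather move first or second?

first

If R leads: Player 2's best replies are A→c1, B→c3, C→c1, D→c3; R's induced payoffs -2, 3, -7, -4; outcome (B, c3), payoffs (3, 0).
If Player 2 leads: R's best replies are c1→D, c2→C, c3→B; Player 2's induced payoffs -4, 4, 0; outcome (C, c2), payoffs (6, 4).
Player 2 gets 4 moving first and 0 moving second, so Player 2 prefers to move first.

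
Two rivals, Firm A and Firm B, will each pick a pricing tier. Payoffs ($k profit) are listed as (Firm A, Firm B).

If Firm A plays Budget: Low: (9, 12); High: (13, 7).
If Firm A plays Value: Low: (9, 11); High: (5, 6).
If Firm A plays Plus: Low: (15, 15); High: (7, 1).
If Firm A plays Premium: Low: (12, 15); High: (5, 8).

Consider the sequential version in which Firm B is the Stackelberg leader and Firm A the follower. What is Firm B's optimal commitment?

Work backward from Firm A's decision.
- Low → Firm A plays Plus (best of 9, 9, 15, 12); Firm B gets 15.
- High → Firm A plays Budget (best of 13, 5, 7, 5); Firm B gets 7.
Maximizing over 15, 7, Firm B chooses Low. Subgame-perfect outcome: (Plus, Low) with payoffs (15, 15).

Low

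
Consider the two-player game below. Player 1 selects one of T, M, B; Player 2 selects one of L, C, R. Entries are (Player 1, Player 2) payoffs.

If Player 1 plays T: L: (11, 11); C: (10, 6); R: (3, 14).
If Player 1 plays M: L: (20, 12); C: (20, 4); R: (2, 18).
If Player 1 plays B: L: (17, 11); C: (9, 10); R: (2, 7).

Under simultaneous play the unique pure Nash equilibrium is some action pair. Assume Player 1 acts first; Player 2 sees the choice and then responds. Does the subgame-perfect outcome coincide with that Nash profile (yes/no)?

no

Player 2 best-responds to each possible Player 1 move:
- T → Player 2 plays R (best of 11, 6, 14); Player 1 gets 3.
- M → Player 2 plays R (best of 12, 4, 18); Player 1 gets 2.
- B → Player 2 plays L (best of 11, 10, 7); Player 1 gets 17.
Maximizing over 3, 2, 17, Player 1 chooses B. Subgame-perfect outcome: (B, L) with payoffs (17, 11).
Under simultaneous play:
Player 1's best replies: L→M; C→M; R→T.
Player 2's best replies: T→R; M→R; B→L.
Only (T, R) has each player best-responding; Nash payoffs (3, 14).
Sequential outcome (B, L) differs from the Nash profile (T, R).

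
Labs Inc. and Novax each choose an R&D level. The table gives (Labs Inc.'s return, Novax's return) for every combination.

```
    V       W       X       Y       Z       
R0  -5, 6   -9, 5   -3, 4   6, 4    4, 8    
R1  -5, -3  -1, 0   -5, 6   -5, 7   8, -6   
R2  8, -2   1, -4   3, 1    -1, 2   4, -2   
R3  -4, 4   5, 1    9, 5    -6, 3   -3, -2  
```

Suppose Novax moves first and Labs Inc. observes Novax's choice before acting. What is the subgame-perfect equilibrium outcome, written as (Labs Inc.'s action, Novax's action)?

(R3, X)

Work backward from Labs Inc.'s decision.
- V → Labs Inc. plays R2 (best of -5, -5, 8, -4); Novax gets -2.
- W → Labs Inc. plays R3 (best of -9, -1, 1, 5); Novax gets 1.
- X → Labs Inc. plays R3 (best of -3, -5, 3, 9); Novax gets 5.
- Y → Labs Inc. plays R0 (best of 6, -5, -1, -6); Novax gets 4.
- Z → Labs Inc. plays R1 (best of 4, 8, 4, -3); Novax gets -6.
Among -2, 1, 5, 4, -6, the best is 5 at X. Subgame-perfect outcome: (R3, X) with payoffs (9, 5).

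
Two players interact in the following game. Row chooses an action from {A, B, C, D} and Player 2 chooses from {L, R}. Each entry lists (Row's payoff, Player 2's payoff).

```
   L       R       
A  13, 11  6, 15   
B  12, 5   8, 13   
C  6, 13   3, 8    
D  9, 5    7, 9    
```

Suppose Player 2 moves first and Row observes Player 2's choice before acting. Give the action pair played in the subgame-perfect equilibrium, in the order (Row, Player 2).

(B, R)

Backward induction with Player 2 moving first.
- L: Row compares 13, 12, 6, 9 and picks A; Player 2 would get 11.
- R: Row compares 6, 8, 3, 7 and picks B; Player 2 would get 13.
Player 2's induced payoffs are 11, 13, so Player 2 commits to R. Subgame-perfect outcome: (B, R) with payoffs (8, 13).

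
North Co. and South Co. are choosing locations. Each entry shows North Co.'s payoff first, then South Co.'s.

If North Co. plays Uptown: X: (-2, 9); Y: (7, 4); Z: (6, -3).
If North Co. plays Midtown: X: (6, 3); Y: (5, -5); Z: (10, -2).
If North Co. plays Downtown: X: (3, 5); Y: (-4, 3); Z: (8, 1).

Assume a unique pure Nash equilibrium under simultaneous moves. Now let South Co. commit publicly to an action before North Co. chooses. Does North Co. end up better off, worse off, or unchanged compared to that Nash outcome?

North Co. best-responds to each possible South Co. move:
- X: BR = Midtown, leader payoff 3.
- Y: BR = Uptown, leader payoff 4.
- Z: BR = Midtown, leader payoff -2.
Among 3, 4, -2, the best is 4 at Y. Subgame-perfect outcome: (Uptown, Y) with payoffs (7, 4).
Under simultaneous play:
North Co.'s best replies: X→Midtown; Y→Uptown; Z→Midtown.
South Co.'s best replies: Uptown→X; Midtown→X; Downtown→X.
The unique mutual best reply is (Midtown, X), giving (6, 3).
North Co. earns 7 sequentially versus 6 at the Nash outcome: better off.

better off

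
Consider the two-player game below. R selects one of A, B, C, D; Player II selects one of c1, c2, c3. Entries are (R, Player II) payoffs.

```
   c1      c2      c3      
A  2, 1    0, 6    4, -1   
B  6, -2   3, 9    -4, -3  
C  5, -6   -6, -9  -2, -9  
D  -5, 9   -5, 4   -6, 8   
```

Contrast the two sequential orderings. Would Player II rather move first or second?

If R leads: Player II's best replies are A→c2, B→c2, C→c1, D→c1; R's induced payoffs 0, 3, 5, -5; outcome (C, c1), payoffs (5, -6).
If Player II leads: R's best replies are c1→B, c2→B, c3→A; Player II's induced payoffs -2, 9, -1; outcome (B, c2), payoffs (3, 9).
Player II gets 9 moving first and -6 moving second, so Player II prefers to move first.

first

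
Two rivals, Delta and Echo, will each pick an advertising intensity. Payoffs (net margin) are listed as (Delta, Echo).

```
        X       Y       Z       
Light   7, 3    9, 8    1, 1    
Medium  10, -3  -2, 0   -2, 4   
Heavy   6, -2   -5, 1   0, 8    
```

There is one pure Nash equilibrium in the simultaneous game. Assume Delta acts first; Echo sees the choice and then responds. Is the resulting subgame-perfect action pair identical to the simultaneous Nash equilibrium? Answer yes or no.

yes

Solve by backward induction (Delta leads).
- Light → Echo plays Y (best of 3, 8, 1); Delta gets 9.
- Medium → Echo plays Z (best of -3, 0, 4); Delta gets -2.
- Heavy → Echo plays Z (best of -2, 1, 8); Delta gets 0.
Maximizing over 9, -2, 0, Delta chooses Light. Subgame-perfect outcome: (Light, Y) with payoffs (9, 8).
For the simultaneous game, intersect best replies.
Delta's best replies: X→Medium; Y→Light; Z→Light.
Echo's best replies: Light→Y; Medium→Z; Heavy→Z.
Only (Light, Y) has each player best-responding; Nash payoffs (9, 8).
Sequential outcome (Light, Y) coincides with the Nash profile (Light, Y).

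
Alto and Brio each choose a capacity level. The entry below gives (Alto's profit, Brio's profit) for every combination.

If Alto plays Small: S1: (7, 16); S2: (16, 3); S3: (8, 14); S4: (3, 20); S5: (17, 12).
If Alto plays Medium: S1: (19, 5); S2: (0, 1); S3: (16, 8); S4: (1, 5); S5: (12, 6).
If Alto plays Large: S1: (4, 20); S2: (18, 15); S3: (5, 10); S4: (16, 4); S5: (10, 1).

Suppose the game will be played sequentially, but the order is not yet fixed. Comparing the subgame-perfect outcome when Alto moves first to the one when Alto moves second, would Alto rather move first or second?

If Alto leads: Brio's best replies are Small→S4, Medium→S3, Large→S1; Alto's induced payoffs 3, 16, 4; outcome (Medium, S3), payoffs (16, 8).
If Brio leads: Alto's best replies are S1→Medium, S2→Large, S3→Medium, S4→Large, S5→Small; Brio's induced payoffs 5, 15, 8, 4, 12; outcome (Large, S2), payoffs (18, 15).
Alto gets 16 moving first and 18 moving second, so Alto prefers to move second.

second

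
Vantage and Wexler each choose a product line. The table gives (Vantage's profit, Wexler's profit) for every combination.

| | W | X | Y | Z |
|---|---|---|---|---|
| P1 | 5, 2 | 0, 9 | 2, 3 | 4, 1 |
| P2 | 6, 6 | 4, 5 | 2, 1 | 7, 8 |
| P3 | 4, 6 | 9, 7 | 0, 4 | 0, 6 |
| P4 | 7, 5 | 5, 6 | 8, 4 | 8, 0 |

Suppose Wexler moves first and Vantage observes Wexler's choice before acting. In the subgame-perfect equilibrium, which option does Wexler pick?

Vantage best-responds to each possible Wexler move:
- W: BR = P4, leader payoff 5.
- X: BR = P3, leader payoff 7.
- Y: BR = P4, leader payoff 4.
- Z: BR = P4, leader payoff 0.
Maximizing over 5, 7, 4, 0, Wexler chooses X. Subgame-perfect outcome: (P3, X) with payoffs (9, 7).

X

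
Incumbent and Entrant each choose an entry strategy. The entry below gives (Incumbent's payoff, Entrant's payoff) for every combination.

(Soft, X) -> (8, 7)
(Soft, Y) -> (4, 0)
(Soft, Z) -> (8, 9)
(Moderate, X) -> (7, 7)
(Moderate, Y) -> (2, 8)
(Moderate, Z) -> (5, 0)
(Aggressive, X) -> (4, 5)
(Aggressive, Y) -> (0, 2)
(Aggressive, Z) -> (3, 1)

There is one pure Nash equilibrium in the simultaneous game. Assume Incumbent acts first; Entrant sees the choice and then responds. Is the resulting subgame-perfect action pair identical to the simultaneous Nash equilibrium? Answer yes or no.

Entrant best-responds to each possible Incumbent move:
- Soft → Entrant plays Z (best of 7, 0, 9); Incumbent gets 8.
- Moderate → Entrant plays Y (best of 7, 8, 0); Incumbent gets 2.
- Aggressive → Entrant plays X (best of 5, 2, 1); Incumbent gets 4.
Maximizing over 8, 2, 4, Incumbent chooses Soft. Subgame-perfect outcome: (Soft, Z) with payoffs (8, 9).
Now find the simultaneous Nash equilibrium.
Incumbent's best replies: X→Soft; Y→Soft; Z→Soft.
Entrant's best replies: Soft→Z; Moderate→Y; Aggressive→X.
The unique mutual best reply is (Soft, Z), giving (8, 9).
Sequential outcome (Soft, Z) coincides with the Nash profile (Soft, Z).

yes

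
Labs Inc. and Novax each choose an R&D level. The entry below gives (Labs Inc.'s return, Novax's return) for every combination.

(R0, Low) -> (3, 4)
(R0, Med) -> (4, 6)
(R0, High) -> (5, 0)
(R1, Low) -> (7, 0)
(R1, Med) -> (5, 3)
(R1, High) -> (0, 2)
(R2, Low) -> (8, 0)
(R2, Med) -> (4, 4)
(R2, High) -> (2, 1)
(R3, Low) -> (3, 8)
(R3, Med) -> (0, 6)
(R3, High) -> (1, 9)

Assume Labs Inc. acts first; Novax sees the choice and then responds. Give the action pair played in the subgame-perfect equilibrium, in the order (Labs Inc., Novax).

(R1, Med)

Backward induction with Labs Inc. moving first.
- R0: BR = Med, leader payoff 4.
- R1: BR = Med, leader payoff 5.
- R2: BR = Med, leader payoff 4.
- R3: BR = High, leader payoff 1.
Maximizing over 4, 5, 4, 1, Labs Inc. chooses R1. Subgame-perfect outcome: (R1, Med) with payoffs (5, 3).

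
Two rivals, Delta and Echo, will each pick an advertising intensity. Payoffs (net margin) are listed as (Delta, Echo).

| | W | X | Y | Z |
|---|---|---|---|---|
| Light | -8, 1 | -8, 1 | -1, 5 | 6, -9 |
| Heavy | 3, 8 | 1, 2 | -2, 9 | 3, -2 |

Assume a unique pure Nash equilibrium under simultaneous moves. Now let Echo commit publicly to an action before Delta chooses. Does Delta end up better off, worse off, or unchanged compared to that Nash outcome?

better off

Delta best-responds to each possible Echo move:
- W: BR = Heavy, leader payoff 8.
- X: BR = Heavy, leader payoff 2.
- Y: BR = Light, leader payoff 5.
- Z: BR = Light, leader payoff -9.
Maximizing over 8, 2, 5, -9, Echo chooses W. Subgame-perfect outcome: (Heavy, W) with payoffs (3, 8).
Now find the simultaneous Nash equilibrium.
Delta's best replies: W→Heavy; X→Heavy; Y→Light; Z→Light.
Echo's best replies: Light→Y; Heavy→Y.
The unique mutual best reply is (Light, Y), giving (-1, 5).
Delta earns 3 sequentially versus -1 at the Nash outcome: better off.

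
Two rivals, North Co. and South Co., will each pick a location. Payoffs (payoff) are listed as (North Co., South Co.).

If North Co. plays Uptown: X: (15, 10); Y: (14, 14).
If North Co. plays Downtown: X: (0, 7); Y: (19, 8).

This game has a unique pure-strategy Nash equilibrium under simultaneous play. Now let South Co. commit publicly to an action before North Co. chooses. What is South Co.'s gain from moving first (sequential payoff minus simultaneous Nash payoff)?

Backward induction with South Co. moving first.
- X: BR = Uptown, leader payoff 10.
- Y: BR = Downtown, leader payoff 8.
Among 10, 8, the best is 10 at X. Subgame-perfect outcome: (Uptown, X) with payoffs (15, 10).
For the simultaneous game, intersect best replies.
North Co.'s best replies: X→Uptown; Y→Downtown.
South Co.'s best replies: Uptown→Y; Downtown→Y.
Only (Downtown, Y) has each player best-responding; Nash payoffs (19, 8).
South Co.'s commitment gain: 10 − 8 = 2.

2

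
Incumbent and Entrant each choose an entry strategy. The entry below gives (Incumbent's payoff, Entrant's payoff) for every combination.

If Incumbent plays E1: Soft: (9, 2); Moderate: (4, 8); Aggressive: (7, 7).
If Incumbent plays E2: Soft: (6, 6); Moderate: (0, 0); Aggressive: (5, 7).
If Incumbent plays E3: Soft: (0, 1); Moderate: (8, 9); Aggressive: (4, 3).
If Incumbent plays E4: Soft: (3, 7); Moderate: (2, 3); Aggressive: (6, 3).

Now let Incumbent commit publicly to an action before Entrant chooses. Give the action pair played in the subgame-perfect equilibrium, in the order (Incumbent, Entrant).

(E3, Moderate)

Work backward from Entrant's decision.
- E1 → Entrant plays Moderate (best of 2, 8, 7); Incumbent gets 4.
- E2 → Entrant plays Aggressive (best of 6, 0, 7); Incumbent gets 5.
- E3 → Entrant plays Moderate (best of 1, 9, 3); Incumbent gets 8.
- E4 → Entrant plays Soft (best of 7, 3, 3); Incumbent gets 3.
Among 4, 5, 8, 3, the best is 8 at E3. Subgame-perfect outcome: (E3, Moderate) with payoffs (8, 9).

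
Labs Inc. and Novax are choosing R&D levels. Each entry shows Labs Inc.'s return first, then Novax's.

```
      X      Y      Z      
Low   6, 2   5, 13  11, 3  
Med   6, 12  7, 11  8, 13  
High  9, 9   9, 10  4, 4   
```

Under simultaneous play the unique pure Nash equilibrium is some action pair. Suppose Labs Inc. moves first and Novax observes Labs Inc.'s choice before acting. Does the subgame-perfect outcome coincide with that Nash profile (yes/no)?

Solve by backward induction (Labs Inc. leads).
- Low → Novax plays Y (best of 2, 13, 3); Labs Inc. gets 5.
- Med → Novax plays Z (best of 12, 11, 13); Labs Inc. gets 8.
- High → Novax plays Y (best of 9, 10, 4); Labs Inc. gets 9.
Among 5, 8, 9, the best is 9 at High. Subgame-perfect outcome: (High, Y) with payoffs (9, 10).
For the simultaneous game, intersect best replies.
Labs Inc.'s best replies: X→High; Y→High; Z→Low.
Novax's best replies: Low→Y; Med→Z; High→Y.
Only (High, Y) has each player best-responding; Nash payoffs (9, 10).
Sequential outcome (High, Y) coincides with the Nash profile (High, Y).

yes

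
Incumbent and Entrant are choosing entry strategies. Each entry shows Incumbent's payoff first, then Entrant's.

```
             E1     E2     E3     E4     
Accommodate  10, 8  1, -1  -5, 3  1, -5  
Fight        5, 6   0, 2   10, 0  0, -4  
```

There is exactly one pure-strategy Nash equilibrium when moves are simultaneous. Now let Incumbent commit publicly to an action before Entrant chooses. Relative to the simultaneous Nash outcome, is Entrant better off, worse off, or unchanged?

Solve by backward induction (Incumbent leads).
- Accommodate: Entrant compares 8, -1, 3, -5 and picks E1; Incumbent would get 10.
- Fight: Entrant compares 6, 2, 0, -4 and picks E1; Incumbent would get 5.
Maximizing over 10, 5, Incumbent chooses Accommodate. Subgame-perfect outcome: (Accommodate, E1) with payoffs (10, 8).
Now find the simultaneous Nash equilibrium.
Incumbent's best replies: E1→Accommodate; E2→Accommodate; E3→Fight; E4→Accommodate.
Entrant's best replies: Accommodate→E1; Fight→E1.
The unique mutual best reply is (Accommodate, E1), giving (10, 8).
Entrant earns 8 sequentially versus 8 at the Nash outcome: unchanged.

unchanged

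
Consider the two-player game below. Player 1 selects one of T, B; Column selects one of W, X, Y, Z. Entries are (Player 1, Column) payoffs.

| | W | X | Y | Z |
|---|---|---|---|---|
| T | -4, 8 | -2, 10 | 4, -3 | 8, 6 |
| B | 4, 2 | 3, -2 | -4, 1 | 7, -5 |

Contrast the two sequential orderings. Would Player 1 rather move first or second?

second

If Player 1 leads: Column's best replies are T→X, B→W; Player 1's induced payoffs -2, 4; outcome (B, W), payoffs (4, 2).
If Column leads: Player 1's best replies are W→B, X→B, Y→T, Z→T; Column's induced payoffs 2, -2, -3, 6; outcome (T, Z), payoffs (8, 6).
Player 1 gets 4 moving first and 8 moving second, so Player 1 prefers to move second.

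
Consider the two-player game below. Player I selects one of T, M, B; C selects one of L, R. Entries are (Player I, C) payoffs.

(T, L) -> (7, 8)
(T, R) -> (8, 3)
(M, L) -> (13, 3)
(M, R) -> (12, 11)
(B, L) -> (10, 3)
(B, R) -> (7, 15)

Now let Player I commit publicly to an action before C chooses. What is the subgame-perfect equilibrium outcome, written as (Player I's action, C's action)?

Backward induction with Player I moving first.
- T: C compares 8, 3 and picks L; Player I would get 7.
- M: C compares 3, 11 and picks R; Player I would get 12.
- B: C compares 3, 15 and picks R; Player I would get 7.
Among 7, 12, 7, the best is 12 at M. Subgame-perfect outcome: (M, R) with payoffs (12, 11).

(M, R)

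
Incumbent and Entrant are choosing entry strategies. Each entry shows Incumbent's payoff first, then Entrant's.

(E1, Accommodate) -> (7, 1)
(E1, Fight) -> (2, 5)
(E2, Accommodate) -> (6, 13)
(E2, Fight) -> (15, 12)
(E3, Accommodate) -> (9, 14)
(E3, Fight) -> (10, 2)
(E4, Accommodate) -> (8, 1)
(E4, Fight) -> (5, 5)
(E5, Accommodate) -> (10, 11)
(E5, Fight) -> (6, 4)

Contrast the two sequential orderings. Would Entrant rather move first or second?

If Incumbent leads: Entrant's best replies are E1→Fight, E2→Accommodate, E3→Accommodate, E4→Fight, E5→Accommodate; Incumbent's induced payoffs 2, 6, 9, 5, 10; outcome (E5, Accommodate), payoffs (10, 11).
If Entrant leads: Incumbent's best replies are Accommodate→E5, Fight→E2; Entrant's induced payoffs 11, 12; outcome (E2, Fight), payoffs (15, 12).
Entrant gets 12 moving first and 11 moving second, so Entrant prefers to move first.

first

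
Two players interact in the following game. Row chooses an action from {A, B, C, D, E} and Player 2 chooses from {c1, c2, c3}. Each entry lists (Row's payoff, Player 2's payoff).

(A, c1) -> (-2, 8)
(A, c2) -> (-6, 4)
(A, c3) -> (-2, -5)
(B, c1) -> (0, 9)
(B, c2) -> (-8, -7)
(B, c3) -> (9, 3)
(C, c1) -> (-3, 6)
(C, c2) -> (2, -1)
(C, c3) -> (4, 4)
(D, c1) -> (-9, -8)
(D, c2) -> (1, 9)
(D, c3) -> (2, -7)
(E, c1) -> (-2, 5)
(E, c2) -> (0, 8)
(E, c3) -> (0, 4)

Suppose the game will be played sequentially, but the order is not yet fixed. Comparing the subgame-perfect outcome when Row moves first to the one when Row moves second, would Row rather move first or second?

If Row leads: Player 2's best replies are A→c1, B→c1, C→c1, D→c2, E→c2; Row's induced payoffs -2, 0, -3, 1, 0; outcome (D, c2), payoffs (1, 9).
If Player 2 leads: Row's best replies are c1→B, c2→C, c3→B; Player 2's induced payoffs 9, -1, 3; outcome (B, c1), payoffs (0, 9).
Row gets 1 moving first and 0 moving second, so Row prefers to move first.

first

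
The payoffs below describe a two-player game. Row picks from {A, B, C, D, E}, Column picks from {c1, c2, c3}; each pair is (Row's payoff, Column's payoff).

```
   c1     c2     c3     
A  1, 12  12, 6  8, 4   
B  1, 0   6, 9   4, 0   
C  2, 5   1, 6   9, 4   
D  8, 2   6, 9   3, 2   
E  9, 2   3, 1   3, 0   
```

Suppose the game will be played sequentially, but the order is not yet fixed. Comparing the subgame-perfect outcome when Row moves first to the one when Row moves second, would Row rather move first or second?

If Row leads: Column's best replies are A→c1, B→c2, C→c2, D→c2, E→c1; Row's induced payoffs 1, 6, 1, 6, 9; outcome (E, c1), payoffs (9, 2).
If Column leads: Row's best replies are c1→E, c2→A, c3→C; Column's induced payoffs 2, 6, 4; outcome (A, c2), payoffs (12, 6).
Row gets 9 moving first and 12 moving second, so Row prefers to move second.

second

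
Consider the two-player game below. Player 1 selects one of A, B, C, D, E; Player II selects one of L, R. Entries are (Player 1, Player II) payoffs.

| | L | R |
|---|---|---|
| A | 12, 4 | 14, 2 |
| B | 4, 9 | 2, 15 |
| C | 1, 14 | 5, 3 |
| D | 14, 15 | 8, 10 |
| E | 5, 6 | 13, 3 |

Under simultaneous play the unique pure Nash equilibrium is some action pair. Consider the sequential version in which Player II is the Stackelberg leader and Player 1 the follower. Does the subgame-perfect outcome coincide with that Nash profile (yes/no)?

Solve by backward induction (Player II leads).
- L: BR = D, leader payoff 15.
- R: BR = A, leader payoff 2.
Maximizing over 15, 2, Player II chooses L. Subgame-perfect outcome: (D, L) with payoffs (14, 15).
Now find the simultaneous Nash equilibrium.
Player 1's best replies: L→D; R→A.
Player II's best replies: A→L; B→R; C→L; D→L; E→L.
The unique mutual best reply is (D, L), giving (14, 15).
Sequential outcome (D, L) coincides with the Nash profile (D, L).

yes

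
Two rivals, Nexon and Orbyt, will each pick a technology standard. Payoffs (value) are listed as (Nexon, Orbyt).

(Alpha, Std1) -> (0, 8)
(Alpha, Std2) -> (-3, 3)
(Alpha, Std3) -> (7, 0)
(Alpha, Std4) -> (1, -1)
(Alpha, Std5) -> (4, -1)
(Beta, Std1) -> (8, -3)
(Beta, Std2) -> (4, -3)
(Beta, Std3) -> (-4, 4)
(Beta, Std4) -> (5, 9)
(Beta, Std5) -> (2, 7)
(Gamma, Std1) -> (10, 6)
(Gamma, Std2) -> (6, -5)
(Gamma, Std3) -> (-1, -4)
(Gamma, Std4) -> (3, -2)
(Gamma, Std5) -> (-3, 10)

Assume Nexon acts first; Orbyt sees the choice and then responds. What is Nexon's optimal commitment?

Backward induction with Nexon moving first.
- Alpha: BR = Std1, leader payoff 0.
- Beta: BR = Std4, leader payoff 5.
- Gamma: BR = Std5, leader payoff -3.
Among 0, 5, -3, the best is 5 at Beta. Subgame-perfect outcome: (Beta, Std4) with payoffs (5, 9).

Beta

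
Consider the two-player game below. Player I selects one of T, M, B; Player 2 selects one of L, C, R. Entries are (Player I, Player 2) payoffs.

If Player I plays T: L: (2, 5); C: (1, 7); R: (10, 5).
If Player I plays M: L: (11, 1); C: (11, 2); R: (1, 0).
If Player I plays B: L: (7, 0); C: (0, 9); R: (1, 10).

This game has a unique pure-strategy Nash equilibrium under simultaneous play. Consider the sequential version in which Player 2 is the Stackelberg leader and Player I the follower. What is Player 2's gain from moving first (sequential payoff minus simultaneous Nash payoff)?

Work backward from Player I's decision.
- L: Player I compares 2, 11, 7 and picks M; Player 2 would get 1.
- C: Player I compares 1, 11, 0 and picks M; Player 2 would get 2.
- R: Player I compares 10, 1, 1 and picks T; Player 2 would get 5.
Among 1, 2, 5, the best is 5 at R. Subgame-perfect outcome: (T, R) with payoffs (10, 5).
Under simultaneous play:
Player I's best replies: L→M; C→M; R→T.
Player 2's best replies: T→C; M→C; B→R.
Only (M, C) has each player best-responding; Nash payoffs (11, 2).
Player 2's commitment gain: 5 − 2 = 3.

3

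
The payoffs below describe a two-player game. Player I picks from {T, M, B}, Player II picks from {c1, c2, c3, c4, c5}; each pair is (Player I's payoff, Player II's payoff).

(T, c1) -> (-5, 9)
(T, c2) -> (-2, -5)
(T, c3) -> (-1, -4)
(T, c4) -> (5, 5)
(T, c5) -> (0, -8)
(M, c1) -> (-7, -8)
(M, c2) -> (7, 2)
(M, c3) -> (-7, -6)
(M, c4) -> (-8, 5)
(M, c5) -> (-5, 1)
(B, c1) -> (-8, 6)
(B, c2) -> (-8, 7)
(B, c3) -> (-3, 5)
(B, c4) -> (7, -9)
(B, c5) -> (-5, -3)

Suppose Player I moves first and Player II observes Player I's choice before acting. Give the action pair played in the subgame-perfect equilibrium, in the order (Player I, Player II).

(T, c1)

Backward induction with Player I moving first.
- T: BR = c1, leader payoff -5.
- M: BR = c4, leader payoff -8.
- B: BR = c2, leader payoff -8.
Among -5, -8, -8, the best is -5 at T. Subgame-perfect outcome: (T, c1) with payoffs (-5, 9).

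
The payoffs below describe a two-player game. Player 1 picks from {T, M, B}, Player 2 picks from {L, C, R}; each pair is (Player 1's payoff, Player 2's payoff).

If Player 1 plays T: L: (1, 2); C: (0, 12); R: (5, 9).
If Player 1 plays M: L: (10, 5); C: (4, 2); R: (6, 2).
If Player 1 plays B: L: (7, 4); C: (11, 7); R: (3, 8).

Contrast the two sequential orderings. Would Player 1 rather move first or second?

second

If Player 1 leads: Player 2's best replies are T→C, M→L, B→R; Player 1's induced payoffs 0, 10, 3; outcome (M, L), payoffs (10, 5).
If Player 2 leads: Player 1's best replies are L→M, C→B, R→M; Player 2's induced payoffs 5, 7, 2; outcome (B, C), payoffs (11, 7).
Player 1 gets 10 moving first and 11 moving second, so Player 1 prefers to move second.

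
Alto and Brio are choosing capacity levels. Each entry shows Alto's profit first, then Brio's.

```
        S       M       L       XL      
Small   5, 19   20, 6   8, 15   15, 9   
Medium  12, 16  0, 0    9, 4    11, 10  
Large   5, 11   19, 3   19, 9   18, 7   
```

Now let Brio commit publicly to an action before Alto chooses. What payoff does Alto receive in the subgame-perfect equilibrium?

12

Solve by backward induction (Brio leads).
- S: Alto compares 5, 12, 5 and picks Medium; Brio would get 16.
- M: Alto compares 20, 0, 19 and picks Small; Brio would get 6.
- L: Alto compares 8, 9, 19 and picks Large; Brio would get 9.
- XL: Alto compares 15, 11, 18 and picks Large; Brio would get 7.
Brio's induced payoffs are 16, 6, 9, 7, so Brio commits to S. Subgame-perfect outcome: (Medium, S) with payoffs (12, 16).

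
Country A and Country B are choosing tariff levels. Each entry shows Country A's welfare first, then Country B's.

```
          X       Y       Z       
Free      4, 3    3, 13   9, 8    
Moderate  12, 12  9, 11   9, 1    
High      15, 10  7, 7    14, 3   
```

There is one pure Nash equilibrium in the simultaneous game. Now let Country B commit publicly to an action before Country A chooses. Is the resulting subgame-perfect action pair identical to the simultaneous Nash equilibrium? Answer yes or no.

no

Solve by backward induction (Country B leads).
- X: Country A compares 4, 12, 15 and picks High; Country B would get 10.
- Y: Country A compares 3, 9, 7 and picks Moderate; Country B would get 11.
- Z: Country A compares 9, 9, 14 and picks High; Country B would get 3.
Maximizing over 10, 11, 3, Country B chooses Y. Subgame-perfect outcome: (Moderate, Y) with payoffs (9, 11).
Now find the simultaneous Nash equilibrium.
Country A's best replies: X→High; Y→Moderate; Z→High.
Country B's best replies: Free→Y; Moderate→X; High→X.
The unique mutual best reply is (High, X), giving (15, 10).
Sequential outcome (Moderate, Y) differs from the Nash profile (High, X).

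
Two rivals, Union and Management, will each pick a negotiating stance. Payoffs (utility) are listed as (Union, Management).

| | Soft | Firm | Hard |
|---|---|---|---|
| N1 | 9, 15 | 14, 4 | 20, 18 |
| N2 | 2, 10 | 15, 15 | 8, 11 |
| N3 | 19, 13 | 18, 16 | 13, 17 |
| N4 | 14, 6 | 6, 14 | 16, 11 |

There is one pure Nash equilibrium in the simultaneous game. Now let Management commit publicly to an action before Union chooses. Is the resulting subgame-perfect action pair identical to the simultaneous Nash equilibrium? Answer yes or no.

Union best-responds to each possible Management move:
- Soft → Union plays N3 (best of 9, 2, 19, 14); Management gets 13.
- Firm → Union plays N3 (best of 14, 15, 18, 6); Management gets 16.
- Hard → Union plays N1 (best of 20, 8, 13, 16); Management gets 18.
Among 13, 16, 18, the best is 18 at Hard. Subgame-perfect outcome: (N1, Hard) with payoffs (20, 18).
Under simultaneous play:
Union's best replies: Soft→N3; Firm→N3; Hard→N1.
Management's best replies: N1→Hard; N2→Firm; N3→Hard; N4→Firm.
The unique mutual best reply is (N1, Hard), giving (20, 18).
Sequential outcome (N1, Hard) coincides with the Nash profile (N1, Hard).

yes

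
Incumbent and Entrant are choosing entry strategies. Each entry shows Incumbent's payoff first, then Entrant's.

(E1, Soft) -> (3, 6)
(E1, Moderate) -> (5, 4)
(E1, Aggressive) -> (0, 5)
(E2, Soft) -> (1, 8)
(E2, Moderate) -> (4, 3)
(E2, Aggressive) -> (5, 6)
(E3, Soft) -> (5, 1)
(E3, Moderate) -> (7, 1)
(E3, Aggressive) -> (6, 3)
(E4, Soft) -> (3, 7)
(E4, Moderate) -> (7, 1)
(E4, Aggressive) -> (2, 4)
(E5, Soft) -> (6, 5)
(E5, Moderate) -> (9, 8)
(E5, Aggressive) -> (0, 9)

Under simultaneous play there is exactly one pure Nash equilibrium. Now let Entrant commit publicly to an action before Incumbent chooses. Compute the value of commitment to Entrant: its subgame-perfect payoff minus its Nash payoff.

Work backward from Incumbent's decision.
- Soft: BR = E5, leader payoff 5.
- Moderate: BR = E5, leader payoff 8.
- Aggressive: BR = E3, leader payoff 3.
Among 5, 8, 3, the best is 8 at Moderate. Subgame-perfect outcome: (E5, Moderate) with payoffs (9, 8).
For the simultaneous game, intersect best replies.
Incumbent's best replies: Soft→E5; Moderate→E5; Aggressive→E3.
Entrant's best replies: E1→Soft; E2→Soft; E3→Aggressive; E4→Soft; E5→Aggressive.
The unique mutual best reply is (E3, Aggressive), giving (6, 3).
Entrant's commitment gain: 8 − 3 = 5.

5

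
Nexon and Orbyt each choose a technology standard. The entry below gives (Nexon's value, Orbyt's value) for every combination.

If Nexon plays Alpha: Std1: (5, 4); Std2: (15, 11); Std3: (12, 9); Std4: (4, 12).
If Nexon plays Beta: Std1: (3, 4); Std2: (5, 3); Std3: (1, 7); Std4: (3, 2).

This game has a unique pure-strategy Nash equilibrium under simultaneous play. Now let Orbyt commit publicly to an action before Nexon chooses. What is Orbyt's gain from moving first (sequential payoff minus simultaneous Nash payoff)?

Solve by backward induction (Orbyt leads).
- Std1: Nexon compares 5, 3 and picks Alpha; Orbyt would get 4.
- Std2: Nexon compares 15, 5 and picks Alpha; Orbyt would get 11.
- Std3: Nexon compares 12, 1 and picks Alpha; Orbyt would get 9.
- Std4: Nexon compares 4, 3 and picks Alpha; Orbyt would get 12.
Maximizing over 4, 11, 9, 12, Orbyt chooses Std4. Subgame-perfect outcome: (Alpha, Std4) with payoffs (4, 12).
For the simultaneous game, intersect best replies.
Nexon's best replies: Std1→Alpha; Std2→Alpha; Std3→Alpha; Std4→Alpha.
Orbyt's best replies: Alpha→Std4; Beta→Std3.
Only (Alpha, Std4) has each player best-responding; Nash payoffs (4, 12).
Orbyt's commitment gain: 12 − 12 = 0.

0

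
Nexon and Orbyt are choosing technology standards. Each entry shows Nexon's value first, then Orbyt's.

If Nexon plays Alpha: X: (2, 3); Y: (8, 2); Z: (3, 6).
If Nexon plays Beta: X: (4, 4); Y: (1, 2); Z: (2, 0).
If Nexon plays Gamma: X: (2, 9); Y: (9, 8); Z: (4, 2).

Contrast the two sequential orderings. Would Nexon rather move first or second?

If Nexon leads: Orbyt's best replies are Alpha→Z, Beta→X, Gamma→X; Nexon's induced payoffs 3, 4, 2; outcome (Beta, X), payoffs (4, 4).
If Orbyt leads: Nexon's best replies are X→Beta, Y→Gamma, Z→Gamma; Orbyt's induced payoffs 4, 8, 2; outcome (Gamma, Y), payoffs (9, 8).
Nexon gets 4 moving first and 9 moving second, so Nexon prefers to move second.

second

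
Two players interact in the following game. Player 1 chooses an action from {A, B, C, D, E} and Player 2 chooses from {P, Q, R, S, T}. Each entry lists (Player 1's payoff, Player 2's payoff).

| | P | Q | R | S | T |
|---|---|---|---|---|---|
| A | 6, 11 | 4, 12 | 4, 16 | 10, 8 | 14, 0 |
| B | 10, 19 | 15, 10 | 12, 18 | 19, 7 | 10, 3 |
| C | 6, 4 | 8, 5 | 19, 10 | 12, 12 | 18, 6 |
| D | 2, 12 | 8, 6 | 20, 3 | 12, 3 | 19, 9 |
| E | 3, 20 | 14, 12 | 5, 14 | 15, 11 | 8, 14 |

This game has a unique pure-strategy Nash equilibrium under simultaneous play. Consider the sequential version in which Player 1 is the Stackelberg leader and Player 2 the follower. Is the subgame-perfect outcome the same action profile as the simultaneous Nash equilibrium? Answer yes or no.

Player 2 best-responds to each possible Player 1 move:
- A: Player 2 compares 11, 12, 16, 8, 0 and picks R; Player 1 would get 4.
- B: Player 2 compares 19, 10, 18, 7, 3 and picks P; Player 1 would get 10.
- C: Player 2 compares 4, 5, 10, 12, 6 and picks S; Player 1 would get 12.
- D: Player 2 compares 12, 6, 3, 3, 9 and picks P; Player 1 would get 2.
- E: Player 2 compares 20, 12, 14, 11, 14 and picks P; Player 1 would get 3.
Among 4, 10, 12, 2, 3, the best is 12 at C. Subgame-perfect outcome: (C, S) with payoffs (12, 12).
Under simultaneous play:
Player 1's best replies: P→B; Q→B; R→D; S→B; T→D.
Player 2's best replies: A→R; B→P; C→S; D→P; E→P.
The unique mutual best reply is (B, P), giving (10, 19).
Sequential outcome (C, S) differs from the Nash profile (B, P).

no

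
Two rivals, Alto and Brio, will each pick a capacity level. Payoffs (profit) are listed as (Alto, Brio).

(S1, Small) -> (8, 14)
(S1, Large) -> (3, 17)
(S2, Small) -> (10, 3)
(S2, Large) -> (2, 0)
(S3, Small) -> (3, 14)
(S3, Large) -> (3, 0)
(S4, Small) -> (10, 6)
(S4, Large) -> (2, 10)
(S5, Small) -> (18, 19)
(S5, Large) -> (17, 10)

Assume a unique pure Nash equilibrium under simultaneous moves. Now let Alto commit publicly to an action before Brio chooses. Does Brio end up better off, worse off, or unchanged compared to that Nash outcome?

unchanged

Work backward from Brio's decision.
- S1: BR = Large, leader payoff 3.
- S2: BR = Small, leader payoff 10.
- S3: BR = Small, leader payoff 3.
- S4: BR = Large, leader payoff 2.
- S5: BR = Small, leader payoff 18.
Maximizing over 3, 10, 3, 2, 18, Alto chooses S5. Subgame-perfect outcome: (S5, Small) with payoffs (18, 19).
For the simultaneous game, intersect best replies.
Alto's best replies: Small→S5; Large→S5.
Brio's best replies: S1→Large; S2→Small; S3→Small; S4→Large; S5→Small.
The unique mutual best reply is (S5, Small), giving (18, 19).
Brio earns 19 sequentially versus 19 at the Nash outcome: unchanged.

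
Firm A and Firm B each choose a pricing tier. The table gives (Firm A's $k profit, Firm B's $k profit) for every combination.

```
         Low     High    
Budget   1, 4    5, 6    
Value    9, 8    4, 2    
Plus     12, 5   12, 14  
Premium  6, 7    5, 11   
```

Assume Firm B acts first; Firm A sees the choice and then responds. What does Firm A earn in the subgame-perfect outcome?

Work backward from Firm A's decision.
- Low → Firm A plays Plus (best of 1, 9, 12, 6); Firm B gets 5.
- High → Firm A plays Plus (best of 5, 4, 12, 5); Firm B gets 14.
Firm B's induced payoffs are 5, 14, so Firm B commits to High. Subgame-perfect outcome: (Plus, High) with payoffs (12, 14).

12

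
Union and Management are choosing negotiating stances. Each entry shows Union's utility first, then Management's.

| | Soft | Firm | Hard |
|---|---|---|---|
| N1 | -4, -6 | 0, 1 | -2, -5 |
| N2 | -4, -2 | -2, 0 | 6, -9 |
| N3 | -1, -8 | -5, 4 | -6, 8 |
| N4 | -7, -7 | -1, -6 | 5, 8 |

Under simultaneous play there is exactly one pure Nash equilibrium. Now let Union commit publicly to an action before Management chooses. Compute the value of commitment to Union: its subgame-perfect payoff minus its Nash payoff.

Management best-responds to each possible Union move:
- N1: Management compares -6, 1, -5 and picks Firm; Union would get 0.
- N2: Management compares -2, 0, -9 and picks Firm; Union would get -2.
- N3: Management compares -8, 4, 8 and picks Hard; Union would get -6.
- N4: Management compares -7, -6, 8 and picks Hard; Union would get 5.
Among 0, -2, -6, 5, the best is 5 at N4. Subgame-perfect outcome: (N4, Hard) with payoffs (5, 8).
Now find the simultaneous Nash equilibrium.
Union's best replies: Soft→N3; Firm→N1; Hard→N2.
Management's best replies: N1→Firm; N2→Firm; N3→Hard; N4→Hard.
The unique mutual best reply is (N1, Firm), giving (0, 1).
Union's commitment gain: 5 − 0 = 5.

5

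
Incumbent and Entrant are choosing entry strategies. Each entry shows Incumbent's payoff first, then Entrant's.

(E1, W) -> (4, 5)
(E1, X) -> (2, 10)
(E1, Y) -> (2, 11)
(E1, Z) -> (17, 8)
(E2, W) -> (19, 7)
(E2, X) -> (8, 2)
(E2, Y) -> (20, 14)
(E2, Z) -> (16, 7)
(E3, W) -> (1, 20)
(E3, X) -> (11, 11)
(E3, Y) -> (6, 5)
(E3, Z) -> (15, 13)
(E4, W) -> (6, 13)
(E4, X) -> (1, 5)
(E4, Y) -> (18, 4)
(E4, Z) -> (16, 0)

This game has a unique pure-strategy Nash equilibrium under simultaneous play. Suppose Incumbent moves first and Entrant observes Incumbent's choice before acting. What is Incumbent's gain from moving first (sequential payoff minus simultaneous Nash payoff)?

0

Entrant best-responds to each possible Incumbent move:
- E1: Entrant compares 5, 10, 11, 8 and picks Y; Incumbent would get 2.
- E2: Entrant compares 7, 2, 14, 7 and picks Y; Incumbent would get 20.
- E3: Entrant compares 20, 11, 5, 13 and picks W; Incumbent would get 1.
- E4: Entrant compares 13, 5, 4, 0 and picks W; Incumbent would get 6.
Incumbent's induced payoffs are 2, 20, 1, 6, so Incumbent commits to E2. Subgame-perfect outcome: (E2, Y) with payoffs (20, 14).
Under simultaneous play:
Incumbent's best replies: W→E2; X→E3; Y→E2; Z→E1.
Entrant's best replies: E1→Y; E2→Y; E3→W; E4→W.
Only (E2, Y) has each player best-responding; Nash payoffs (20, 14).
Incumbent's commitment gain: 20 − 20 = 0.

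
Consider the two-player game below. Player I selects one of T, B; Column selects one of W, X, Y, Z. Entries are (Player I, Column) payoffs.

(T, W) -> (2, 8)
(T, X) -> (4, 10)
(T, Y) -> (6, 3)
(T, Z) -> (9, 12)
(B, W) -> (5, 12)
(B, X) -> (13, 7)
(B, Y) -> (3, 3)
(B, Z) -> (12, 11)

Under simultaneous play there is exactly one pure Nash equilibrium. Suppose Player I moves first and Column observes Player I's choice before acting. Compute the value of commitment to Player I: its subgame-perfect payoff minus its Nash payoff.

Work backward from Column's decision.
- T: Column compares 8, 10, 3, 12 and picks Z; Player I would get 9.
- B: Column compares 12, 7, 3, 11 and picks W; Player I would get 5.
Player I's induced payoffs are 9, 5, so Player I commits to T. Subgame-perfect outcome: (T, Z) with payoffs (9, 12).
For the simultaneous game, intersect best replies.
Player I's best replies: W→B; X→B; Y→T; Z→B.
Column's best replies: T→Z; B→W.
Only (B, W) has each player best-responding; Nash payoffs (5, 12).
Player I's commitment gain: 9 − 5 = 4.

4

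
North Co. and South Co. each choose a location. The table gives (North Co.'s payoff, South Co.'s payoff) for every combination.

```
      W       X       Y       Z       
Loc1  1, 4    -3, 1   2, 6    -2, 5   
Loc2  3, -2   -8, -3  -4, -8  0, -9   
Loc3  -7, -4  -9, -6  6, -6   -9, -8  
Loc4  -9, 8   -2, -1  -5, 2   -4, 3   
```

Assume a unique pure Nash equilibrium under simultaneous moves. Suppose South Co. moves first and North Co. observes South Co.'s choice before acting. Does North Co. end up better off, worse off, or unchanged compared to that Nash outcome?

North Co. best-responds to each possible South Co. move:
- W: BR = Loc2, leader payoff -2.
- X: BR = Loc4, leader payoff -1.
- Y: BR = Loc3, leader payoff -6.
- Z: BR = Loc2, leader payoff -9.
Among -2, -1, -6, -9, the best is -1 at X. Subgame-perfect outcome: (Loc4, X) with payoffs (-2, -1).
Under simultaneous play:
North Co.'s best replies: W→Loc2; X→Loc4; Y→Loc3; Z→Loc2.
South Co.'s best replies: Loc1→Y; Loc2→W; Loc3→W; Loc4→W.
Only (Loc2, W) has each player best-responding; Nash payoffs (3, -2).
North Co. earns -2 sequentially versus 3 at the Nash outcome: worse off.

worse off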